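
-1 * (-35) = 35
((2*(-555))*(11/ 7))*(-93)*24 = 27252720/ 7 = 3893245.71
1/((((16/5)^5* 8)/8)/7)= 21875/1048576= 0.02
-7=-7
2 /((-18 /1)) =-1 /9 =-0.11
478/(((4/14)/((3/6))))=836.50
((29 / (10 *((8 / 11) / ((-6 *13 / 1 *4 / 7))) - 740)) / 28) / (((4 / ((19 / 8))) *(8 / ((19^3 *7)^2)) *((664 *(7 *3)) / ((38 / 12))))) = -70430835931027 / 1295400468480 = -54.37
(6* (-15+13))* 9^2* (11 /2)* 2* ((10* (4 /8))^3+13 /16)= -5380749 /4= -1345187.25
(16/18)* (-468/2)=-208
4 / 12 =1 / 3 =0.33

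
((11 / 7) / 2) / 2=11 / 28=0.39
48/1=48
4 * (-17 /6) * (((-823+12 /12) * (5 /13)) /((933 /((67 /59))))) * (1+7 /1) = 24966880 /715611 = 34.89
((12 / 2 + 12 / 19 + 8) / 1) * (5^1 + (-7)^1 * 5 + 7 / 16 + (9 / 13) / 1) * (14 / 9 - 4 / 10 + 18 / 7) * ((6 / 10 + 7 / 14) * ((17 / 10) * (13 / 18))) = -18324727091 / 8618400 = -2126.23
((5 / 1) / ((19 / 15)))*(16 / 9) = 7.02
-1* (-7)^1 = 7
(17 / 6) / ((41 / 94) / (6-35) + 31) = 23171 / 253395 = 0.09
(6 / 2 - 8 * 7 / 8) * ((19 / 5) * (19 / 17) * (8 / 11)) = -11552 / 935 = -12.36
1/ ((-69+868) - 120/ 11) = 11/ 8669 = 0.00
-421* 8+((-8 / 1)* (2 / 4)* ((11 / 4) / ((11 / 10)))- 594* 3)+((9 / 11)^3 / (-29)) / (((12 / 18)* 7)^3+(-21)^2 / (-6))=-302540545326 / 58631881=-5160.00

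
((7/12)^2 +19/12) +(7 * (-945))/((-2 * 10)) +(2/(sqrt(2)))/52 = sqrt(2)/52 +47905/144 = 332.70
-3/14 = -0.21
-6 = -6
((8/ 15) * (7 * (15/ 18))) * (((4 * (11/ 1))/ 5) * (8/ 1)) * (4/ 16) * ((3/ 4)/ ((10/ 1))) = 308/ 75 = 4.11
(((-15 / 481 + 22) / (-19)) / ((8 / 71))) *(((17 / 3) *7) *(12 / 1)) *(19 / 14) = -12754369 / 1924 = -6629.09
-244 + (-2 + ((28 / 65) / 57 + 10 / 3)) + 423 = 222721 / 1235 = 180.34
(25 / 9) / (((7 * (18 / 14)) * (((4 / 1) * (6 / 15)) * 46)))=125 / 29808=0.00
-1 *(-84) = 84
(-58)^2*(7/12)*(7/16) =41209/48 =858.52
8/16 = 1/2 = 0.50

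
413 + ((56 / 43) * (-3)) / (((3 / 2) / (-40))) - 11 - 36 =470.19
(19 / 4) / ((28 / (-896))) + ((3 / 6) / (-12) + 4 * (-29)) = -6433 / 24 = -268.04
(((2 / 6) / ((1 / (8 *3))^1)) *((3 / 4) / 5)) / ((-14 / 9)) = -27 / 35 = -0.77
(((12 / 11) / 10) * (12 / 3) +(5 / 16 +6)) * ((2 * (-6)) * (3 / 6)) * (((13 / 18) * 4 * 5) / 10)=-58.49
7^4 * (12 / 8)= 7203 / 2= 3601.50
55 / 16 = 3.44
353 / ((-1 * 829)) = -353 / 829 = -0.43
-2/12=-1/6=-0.17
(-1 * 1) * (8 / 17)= -8 / 17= -0.47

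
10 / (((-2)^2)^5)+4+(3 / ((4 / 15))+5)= 10373 / 512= 20.26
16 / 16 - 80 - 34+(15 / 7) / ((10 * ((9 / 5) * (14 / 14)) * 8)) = -37963 / 336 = -112.99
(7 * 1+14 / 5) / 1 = 49 / 5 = 9.80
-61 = -61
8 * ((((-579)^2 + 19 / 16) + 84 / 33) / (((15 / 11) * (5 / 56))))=550695348 / 25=22027813.92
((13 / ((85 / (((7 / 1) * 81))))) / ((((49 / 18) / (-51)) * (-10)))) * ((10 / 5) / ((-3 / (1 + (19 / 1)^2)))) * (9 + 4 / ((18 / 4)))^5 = -52557167533988 / 14175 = -3707736686.70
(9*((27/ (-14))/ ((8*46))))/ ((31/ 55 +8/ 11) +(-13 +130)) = -13365/ 33518912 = -0.00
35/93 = 0.38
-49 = -49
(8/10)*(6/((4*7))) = 6/35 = 0.17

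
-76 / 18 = -38 / 9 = -4.22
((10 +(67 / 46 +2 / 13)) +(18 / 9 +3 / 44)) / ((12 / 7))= 419895 / 52624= 7.98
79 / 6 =13.17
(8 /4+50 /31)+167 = 5289 /31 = 170.61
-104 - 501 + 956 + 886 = 1237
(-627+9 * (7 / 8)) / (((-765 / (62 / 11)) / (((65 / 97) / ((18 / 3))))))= 0.51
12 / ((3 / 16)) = 64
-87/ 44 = -1.98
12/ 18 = 2/ 3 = 0.67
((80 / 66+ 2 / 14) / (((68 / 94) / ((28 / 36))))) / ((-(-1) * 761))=14711 / 7684578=0.00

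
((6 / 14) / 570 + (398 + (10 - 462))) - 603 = -873809 / 1330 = -657.00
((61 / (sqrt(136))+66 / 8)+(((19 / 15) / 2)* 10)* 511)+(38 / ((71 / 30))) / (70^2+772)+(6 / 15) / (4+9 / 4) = 61* sqrt(34) / 68+244998666919 / 75508500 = 3249.88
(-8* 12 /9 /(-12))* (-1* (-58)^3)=1560896 /9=173432.89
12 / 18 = 2 / 3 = 0.67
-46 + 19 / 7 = -303 / 7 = -43.29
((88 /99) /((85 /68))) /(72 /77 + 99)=2464 /346275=0.01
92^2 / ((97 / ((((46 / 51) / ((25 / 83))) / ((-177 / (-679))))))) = 226208864 / 225675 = 1002.37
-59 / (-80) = 59 / 80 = 0.74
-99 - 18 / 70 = -3474 / 35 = -99.26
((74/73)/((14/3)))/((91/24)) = 2664/46501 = 0.06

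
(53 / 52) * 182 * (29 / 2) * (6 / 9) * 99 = 355047 / 2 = 177523.50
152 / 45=3.38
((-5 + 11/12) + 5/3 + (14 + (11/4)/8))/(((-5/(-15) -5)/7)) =-1145/64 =-17.89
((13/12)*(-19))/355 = -247/4260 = -0.06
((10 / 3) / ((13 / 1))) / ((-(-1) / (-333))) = -1110 / 13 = -85.38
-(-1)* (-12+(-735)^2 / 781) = 530853 / 781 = 679.71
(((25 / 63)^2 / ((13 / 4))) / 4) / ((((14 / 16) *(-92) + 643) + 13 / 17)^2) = 722500 / 18923757049197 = 0.00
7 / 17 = 0.41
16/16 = 1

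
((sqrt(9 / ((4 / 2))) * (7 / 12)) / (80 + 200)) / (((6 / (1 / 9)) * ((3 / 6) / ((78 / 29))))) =0.00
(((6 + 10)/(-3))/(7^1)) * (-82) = 62.48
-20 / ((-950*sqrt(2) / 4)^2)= -8 / 45125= -0.00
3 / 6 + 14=29 / 2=14.50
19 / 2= 9.50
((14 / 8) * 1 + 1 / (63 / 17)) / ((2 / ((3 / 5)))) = 509 / 840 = 0.61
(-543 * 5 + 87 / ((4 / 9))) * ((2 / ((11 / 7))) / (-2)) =1603.16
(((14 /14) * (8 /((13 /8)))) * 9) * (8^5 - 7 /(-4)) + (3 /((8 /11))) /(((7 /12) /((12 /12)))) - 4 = 20327371 /14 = 1451955.07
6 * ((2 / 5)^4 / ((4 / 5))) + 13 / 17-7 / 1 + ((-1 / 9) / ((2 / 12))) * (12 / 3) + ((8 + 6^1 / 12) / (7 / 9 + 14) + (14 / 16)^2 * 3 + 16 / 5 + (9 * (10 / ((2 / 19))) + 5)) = 46523897113 / 54264000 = 857.36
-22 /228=-11 /114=-0.10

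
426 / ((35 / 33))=14058 / 35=401.66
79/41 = 1.93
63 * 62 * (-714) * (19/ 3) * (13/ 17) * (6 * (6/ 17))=-486250128/ 17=-28602948.71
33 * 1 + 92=125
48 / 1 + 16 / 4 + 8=60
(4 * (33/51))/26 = 22/221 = 0.10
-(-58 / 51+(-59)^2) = -177473 / 51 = -3479.86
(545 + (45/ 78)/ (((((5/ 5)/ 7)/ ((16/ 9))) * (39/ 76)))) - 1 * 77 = 733108/ 1521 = 481.99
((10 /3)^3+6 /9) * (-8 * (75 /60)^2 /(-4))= 117.82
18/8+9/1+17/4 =31/2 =15.50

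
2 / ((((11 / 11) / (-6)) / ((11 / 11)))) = -12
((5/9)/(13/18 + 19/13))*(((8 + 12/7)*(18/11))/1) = 159120/39347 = 4.04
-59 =-59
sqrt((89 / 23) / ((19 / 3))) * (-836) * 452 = -19888 * sqrt(116679) / 23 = -295365.40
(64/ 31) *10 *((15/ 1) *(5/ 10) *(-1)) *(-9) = 43200/ 31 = 1393.55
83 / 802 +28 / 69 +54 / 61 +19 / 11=115918307 / 37131798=3.12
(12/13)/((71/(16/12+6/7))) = 184/6461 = 0.03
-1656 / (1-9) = 207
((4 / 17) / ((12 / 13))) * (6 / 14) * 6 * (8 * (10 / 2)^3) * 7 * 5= 390000 / 17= 22941.18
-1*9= -9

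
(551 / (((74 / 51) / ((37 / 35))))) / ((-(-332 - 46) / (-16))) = -16.99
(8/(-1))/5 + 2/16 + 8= 261/40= 6.52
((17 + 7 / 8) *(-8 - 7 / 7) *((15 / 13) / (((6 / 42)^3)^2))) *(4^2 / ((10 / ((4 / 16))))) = -34941753 / 4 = -8735438.25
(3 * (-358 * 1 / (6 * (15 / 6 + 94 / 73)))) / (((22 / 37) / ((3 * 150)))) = -217565550 / 6083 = -35766.16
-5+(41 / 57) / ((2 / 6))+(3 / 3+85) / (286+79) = -18076 / 6935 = -2.61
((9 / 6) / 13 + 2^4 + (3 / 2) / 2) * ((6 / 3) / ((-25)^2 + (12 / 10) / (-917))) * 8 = 16084180 / 37253047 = 0.43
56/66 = 28/33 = 0.85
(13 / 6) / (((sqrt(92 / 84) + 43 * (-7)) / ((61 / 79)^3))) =-6217236571 / 1876110030644 -2950753 * sqrt(483) / 5628330091932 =-0.00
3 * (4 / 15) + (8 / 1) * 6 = 244 / 5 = 48.80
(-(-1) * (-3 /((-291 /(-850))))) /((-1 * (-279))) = -850 /27063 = -0.03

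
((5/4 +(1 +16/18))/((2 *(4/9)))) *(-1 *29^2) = -95033/32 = -2969.78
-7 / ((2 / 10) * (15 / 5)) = -35 / 3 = -11.67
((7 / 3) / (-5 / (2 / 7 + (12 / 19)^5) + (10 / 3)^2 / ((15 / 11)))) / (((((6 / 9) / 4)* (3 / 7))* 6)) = -984021234 / 867228715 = -1.13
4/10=2/5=0.40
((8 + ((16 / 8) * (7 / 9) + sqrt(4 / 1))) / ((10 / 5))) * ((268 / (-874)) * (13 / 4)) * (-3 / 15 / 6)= 11323 / 58995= 0.19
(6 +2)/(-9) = -8/9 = -0.89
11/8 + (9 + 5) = 123/8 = 15.38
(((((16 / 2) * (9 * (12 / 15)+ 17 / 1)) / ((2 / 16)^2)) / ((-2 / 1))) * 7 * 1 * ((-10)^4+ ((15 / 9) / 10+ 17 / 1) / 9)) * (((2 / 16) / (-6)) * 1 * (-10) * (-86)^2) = -54134843430976 / 81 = -668331400382.42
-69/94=-0.73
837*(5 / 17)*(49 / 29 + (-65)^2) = 512972190 / 493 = 1040511.54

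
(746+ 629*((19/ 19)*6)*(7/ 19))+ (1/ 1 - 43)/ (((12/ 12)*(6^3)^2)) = 315643259/ 147744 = 2136.42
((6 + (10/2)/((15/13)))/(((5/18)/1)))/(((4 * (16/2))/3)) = 279/80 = 3.49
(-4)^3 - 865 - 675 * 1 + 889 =-715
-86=-86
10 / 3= 3.33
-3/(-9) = 1/3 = 0.33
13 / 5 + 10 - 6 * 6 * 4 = -657 / 5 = -131.40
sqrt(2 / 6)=sqrt(3) / 3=0.58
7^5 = 16807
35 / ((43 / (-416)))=-14560 / 43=-338.60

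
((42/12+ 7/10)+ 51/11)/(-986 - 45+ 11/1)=-0.01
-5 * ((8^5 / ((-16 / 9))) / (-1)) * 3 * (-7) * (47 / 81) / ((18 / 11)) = 18529280 / 27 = 686269.63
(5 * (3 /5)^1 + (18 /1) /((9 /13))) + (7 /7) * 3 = 32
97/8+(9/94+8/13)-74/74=57855/4888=11.84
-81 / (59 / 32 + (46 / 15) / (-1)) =38880 / 587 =66.24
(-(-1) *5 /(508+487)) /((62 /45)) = 45 /12338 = 0.00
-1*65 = -65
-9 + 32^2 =1015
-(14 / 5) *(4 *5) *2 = -112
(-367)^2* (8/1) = 1077512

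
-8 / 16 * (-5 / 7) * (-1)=-0.36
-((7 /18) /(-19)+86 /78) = -4811 /4446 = -1.08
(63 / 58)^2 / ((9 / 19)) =8379 / 3364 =2.49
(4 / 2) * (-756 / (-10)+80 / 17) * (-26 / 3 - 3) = -95564 / 51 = -1873.80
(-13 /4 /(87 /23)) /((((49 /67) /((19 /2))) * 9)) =-380627 /306936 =-1.24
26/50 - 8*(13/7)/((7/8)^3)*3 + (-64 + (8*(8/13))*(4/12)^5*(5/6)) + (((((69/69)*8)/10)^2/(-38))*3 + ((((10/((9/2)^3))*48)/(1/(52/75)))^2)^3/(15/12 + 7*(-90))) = -468093835648498262620053609494167/3497939539767707591326450078125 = -133.82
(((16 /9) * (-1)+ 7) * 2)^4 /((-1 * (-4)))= 19518724 /6561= 2974.96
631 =631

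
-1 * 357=-357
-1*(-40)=40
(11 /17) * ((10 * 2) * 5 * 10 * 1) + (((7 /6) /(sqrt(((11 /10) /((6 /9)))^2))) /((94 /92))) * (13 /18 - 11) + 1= 456295459 /711909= 640.95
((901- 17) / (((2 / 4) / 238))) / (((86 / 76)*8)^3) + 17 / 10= 904627443 / 1590140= 568.90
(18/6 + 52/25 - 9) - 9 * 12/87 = -3742/725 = -5.16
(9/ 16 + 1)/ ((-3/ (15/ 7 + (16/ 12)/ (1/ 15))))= -3875/ 336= -11.53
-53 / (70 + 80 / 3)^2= -477 / 84100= -0.01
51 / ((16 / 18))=57.38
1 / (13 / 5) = 5 / 13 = 0.38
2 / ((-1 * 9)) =-2 / 9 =-0.22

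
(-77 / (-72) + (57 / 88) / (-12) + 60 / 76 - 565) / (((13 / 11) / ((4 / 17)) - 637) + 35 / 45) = 33899837 / 37993160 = 0.89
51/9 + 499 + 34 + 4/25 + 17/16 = 647867/1200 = 539.89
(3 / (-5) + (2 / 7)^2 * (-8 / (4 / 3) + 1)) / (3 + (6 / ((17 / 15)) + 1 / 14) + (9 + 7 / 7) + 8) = -0.04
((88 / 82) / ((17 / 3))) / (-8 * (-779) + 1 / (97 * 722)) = 3081496 / 101402322211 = 0.00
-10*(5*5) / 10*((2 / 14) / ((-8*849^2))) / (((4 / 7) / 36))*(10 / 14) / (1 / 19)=0.00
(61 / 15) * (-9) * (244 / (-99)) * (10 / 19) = 29768 / 627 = 47.48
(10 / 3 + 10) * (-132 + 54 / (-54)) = -5320 / 3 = -1773.33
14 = 14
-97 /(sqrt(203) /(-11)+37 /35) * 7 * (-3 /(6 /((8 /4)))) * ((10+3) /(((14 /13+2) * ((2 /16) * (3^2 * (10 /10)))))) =-309253945 * sqrt(203) /747234-3596181589 /747234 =-10709.33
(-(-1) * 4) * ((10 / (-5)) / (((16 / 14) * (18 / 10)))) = -35 / 9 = -3.89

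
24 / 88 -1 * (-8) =91 / 11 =8.27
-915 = -915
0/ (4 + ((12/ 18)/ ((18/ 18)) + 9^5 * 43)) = 0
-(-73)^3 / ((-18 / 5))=-1945085 / 18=-108060.28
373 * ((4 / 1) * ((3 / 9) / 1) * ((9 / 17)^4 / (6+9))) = 1087668 / 417605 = 2.60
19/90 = 0.21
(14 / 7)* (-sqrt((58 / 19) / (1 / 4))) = -4* sqrt(1102) / 19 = -6.99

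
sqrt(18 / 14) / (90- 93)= -sqrt(7) / 7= -0.38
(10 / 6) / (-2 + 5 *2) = 5 / 24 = 0.21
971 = 971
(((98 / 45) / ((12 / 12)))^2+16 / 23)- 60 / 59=12149728 / 2747925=4.42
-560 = -560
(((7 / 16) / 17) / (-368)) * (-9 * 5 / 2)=315 / 200192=0.00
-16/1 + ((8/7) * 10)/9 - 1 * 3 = -1117/63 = -17.73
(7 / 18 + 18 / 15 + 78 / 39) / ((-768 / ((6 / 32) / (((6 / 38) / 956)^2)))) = -6660479963 / 207360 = -32120.37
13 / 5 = 2.60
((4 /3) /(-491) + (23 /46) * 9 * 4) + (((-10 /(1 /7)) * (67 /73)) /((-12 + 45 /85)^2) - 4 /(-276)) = 109863118129 /6269478345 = 17.52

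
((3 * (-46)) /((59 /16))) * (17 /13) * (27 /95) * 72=-1001.44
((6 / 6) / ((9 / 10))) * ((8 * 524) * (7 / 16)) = 18340 / 9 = 2037.78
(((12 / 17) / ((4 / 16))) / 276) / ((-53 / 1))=-4 / 20723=-0.00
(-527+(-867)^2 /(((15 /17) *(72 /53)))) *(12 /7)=75189181 /70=1074131.16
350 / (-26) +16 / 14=-1121 / 91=-12.32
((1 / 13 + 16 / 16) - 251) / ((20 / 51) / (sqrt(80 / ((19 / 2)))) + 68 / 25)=-28732206600 / 311930749 + 103561875 *sqrt(190) / 311930749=-87.53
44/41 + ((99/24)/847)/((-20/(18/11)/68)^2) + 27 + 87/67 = 37779554969/1279689950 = 29.52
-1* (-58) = 58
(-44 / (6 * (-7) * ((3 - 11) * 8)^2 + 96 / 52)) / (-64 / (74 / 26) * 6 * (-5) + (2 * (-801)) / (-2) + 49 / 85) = 449735 / 2595644892684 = 0.00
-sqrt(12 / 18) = -sqrt(6) / 3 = -0.82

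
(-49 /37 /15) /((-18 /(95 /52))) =931 /103896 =0.01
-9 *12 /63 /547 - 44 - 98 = -543730 /3829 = -142.00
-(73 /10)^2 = -5329 /100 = -53.29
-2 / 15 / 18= -1 / 135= -0.01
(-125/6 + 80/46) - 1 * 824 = -116347/138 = -843.09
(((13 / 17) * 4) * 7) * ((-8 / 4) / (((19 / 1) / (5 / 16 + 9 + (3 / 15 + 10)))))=-142051 / 3230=-43.98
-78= -78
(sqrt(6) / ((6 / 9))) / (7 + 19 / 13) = 39 * sqrt(6) / 220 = 0.43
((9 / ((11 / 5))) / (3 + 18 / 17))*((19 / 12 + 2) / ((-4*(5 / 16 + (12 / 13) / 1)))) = -47515 / 65021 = -0.73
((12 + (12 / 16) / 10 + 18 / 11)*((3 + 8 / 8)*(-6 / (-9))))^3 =8132727331 / 166375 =48881.91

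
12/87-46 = -1330/29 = -45.86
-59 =-59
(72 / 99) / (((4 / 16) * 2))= 16 / 11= 1.45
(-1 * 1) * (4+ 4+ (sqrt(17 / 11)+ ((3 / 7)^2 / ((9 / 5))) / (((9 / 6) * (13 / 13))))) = -1186 / 147 -sqrt(187) / 11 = -9.31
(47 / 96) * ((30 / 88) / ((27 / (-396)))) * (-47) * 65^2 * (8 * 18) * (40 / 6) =466651250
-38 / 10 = -19 / 5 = -3.80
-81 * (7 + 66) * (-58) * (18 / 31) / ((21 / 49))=14404068 / 31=464647.35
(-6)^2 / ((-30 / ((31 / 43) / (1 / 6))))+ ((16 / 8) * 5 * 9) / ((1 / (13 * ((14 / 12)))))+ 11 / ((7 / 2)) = 2051243 / 1505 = 1362.95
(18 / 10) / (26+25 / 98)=882 / 12865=0.07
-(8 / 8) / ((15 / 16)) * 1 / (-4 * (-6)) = -2 / 45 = -0.04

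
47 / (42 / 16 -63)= -376 / 483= -0.78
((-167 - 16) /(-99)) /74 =0.02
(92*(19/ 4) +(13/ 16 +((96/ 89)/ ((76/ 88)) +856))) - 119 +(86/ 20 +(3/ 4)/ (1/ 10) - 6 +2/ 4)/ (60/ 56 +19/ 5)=1177.35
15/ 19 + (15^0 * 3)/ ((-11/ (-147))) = 8544/ 209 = 40.88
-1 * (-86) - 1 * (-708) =794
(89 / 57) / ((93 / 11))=979 / 5301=0.18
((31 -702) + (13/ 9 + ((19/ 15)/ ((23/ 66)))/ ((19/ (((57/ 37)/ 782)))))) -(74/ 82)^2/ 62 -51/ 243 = -9407013029291041/ 14044967663310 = -669.78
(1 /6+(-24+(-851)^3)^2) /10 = 2278917716815533751 /60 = 37981961946925562.52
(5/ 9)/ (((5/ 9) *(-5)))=-1/ 5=-0.20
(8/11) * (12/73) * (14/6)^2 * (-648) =-338688/803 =-421.78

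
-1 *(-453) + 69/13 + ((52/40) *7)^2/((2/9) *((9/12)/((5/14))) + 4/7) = 15249153/28340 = 538.08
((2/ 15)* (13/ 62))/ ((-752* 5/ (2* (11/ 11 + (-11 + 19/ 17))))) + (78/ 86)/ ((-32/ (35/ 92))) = -2504663863/ 235166793600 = -0.01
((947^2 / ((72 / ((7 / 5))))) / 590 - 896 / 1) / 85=-184032737 / 18054000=-10.19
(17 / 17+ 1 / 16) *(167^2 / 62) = 474113 / 992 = 477.94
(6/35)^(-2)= 1225/36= 34.03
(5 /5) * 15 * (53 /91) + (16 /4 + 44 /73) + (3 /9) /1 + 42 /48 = 2319311 /159432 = 14.55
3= 3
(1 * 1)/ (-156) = -1/ 156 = -0.01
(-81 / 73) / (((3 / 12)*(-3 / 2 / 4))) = 864 / 73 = 11.84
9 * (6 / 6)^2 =9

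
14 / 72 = 7 / 36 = 0.19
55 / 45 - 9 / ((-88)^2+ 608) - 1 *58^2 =-28085929 / 8352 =-3362.78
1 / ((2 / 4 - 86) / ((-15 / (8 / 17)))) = 85 / 228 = 0.37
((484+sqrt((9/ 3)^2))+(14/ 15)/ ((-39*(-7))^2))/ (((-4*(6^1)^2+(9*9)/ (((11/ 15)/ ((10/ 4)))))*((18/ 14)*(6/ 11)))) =9410936777/ 1790726535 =5.26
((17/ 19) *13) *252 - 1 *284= 50296/ 19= 2647.16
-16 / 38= -8 / 19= -0.42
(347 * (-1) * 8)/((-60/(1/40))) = 347/300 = 1.16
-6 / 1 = -6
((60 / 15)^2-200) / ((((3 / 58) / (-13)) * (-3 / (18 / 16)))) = -17342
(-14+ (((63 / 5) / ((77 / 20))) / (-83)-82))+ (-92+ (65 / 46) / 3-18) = -25900387 / 125994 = -205.57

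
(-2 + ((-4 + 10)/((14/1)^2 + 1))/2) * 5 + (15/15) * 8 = -379/197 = -1.92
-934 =-934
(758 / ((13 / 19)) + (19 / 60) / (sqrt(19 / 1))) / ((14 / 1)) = sqrt(19) / 840 + 7201 / 91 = 79.14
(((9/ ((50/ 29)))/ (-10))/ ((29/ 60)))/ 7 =-0.15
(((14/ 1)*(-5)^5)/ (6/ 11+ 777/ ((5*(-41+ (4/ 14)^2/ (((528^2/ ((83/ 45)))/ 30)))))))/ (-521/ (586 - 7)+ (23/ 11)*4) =76637544843578125/ 42423916252937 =1806.47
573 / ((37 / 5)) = 2865 / 37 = 77.43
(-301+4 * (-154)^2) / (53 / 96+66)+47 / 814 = 7389831355 / 5200646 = 1420.94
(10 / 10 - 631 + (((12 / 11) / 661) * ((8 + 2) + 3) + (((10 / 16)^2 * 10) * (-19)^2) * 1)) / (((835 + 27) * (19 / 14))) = 1270678549 / 1905351008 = 0.67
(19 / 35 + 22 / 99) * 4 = 964 / 315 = 3.06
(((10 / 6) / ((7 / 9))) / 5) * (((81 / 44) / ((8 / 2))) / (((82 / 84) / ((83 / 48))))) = 20169 / 57728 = 0.35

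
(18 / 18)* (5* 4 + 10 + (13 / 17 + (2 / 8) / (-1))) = 30.51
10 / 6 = 5 / 3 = 1.67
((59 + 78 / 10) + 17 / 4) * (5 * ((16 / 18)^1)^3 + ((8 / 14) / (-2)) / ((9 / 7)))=1703779 / 7290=233.71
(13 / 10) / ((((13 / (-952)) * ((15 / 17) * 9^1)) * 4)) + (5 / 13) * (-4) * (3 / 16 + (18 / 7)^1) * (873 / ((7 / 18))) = -8196446177 / 859950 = -9531.31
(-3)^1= -3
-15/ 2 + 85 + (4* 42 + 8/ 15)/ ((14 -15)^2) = 7381/ 30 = 246.03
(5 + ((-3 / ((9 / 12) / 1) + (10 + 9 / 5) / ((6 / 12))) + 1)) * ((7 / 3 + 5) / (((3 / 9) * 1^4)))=2816 / 5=563.20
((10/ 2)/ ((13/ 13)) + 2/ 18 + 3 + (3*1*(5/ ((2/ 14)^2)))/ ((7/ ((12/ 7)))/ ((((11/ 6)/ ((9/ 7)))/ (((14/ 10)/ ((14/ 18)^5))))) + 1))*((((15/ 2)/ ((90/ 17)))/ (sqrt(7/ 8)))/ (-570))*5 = -4949268361*sqrt(14)/ 24526716732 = -0.76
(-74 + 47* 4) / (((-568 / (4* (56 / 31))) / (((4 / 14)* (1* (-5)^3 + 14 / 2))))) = 107616 / 2201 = 48.89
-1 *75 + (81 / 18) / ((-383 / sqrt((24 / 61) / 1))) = -75 - 9 *sqrt(366) / 23363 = -75.01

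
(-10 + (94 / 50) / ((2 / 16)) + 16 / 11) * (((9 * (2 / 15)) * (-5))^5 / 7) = -13887936 / 1925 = -7214.51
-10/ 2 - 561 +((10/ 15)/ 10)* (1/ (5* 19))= -806549/ 1425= -566.00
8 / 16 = 1 / 2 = 0.50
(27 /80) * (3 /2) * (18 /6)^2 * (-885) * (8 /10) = -129033 /40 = -3225.82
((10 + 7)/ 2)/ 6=17/ 12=1.42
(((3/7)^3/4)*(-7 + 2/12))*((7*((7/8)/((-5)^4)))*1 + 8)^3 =-23702895159692481/343000000000000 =-69.10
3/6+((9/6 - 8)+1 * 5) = -1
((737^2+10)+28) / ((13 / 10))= 5432070 / 13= 417851.54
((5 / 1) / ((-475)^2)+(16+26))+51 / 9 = 6452878 / 135375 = 47.67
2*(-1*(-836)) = 1672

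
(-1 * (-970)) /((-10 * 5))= -97 /5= -19.40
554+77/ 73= 40519/ 73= 555.05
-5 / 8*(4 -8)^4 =-160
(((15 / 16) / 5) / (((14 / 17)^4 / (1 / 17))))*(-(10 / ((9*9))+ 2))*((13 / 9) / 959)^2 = -35702771 / 309070910409408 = -0.00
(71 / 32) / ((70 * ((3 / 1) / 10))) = 71 / 672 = 0.11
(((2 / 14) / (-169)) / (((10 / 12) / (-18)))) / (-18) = -6 / 5915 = -0.00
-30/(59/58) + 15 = -855/59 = -14.49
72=72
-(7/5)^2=-49/25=-1.96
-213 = -213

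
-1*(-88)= 88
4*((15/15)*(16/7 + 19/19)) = 92/7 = 13.14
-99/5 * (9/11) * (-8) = 648/5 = 129.60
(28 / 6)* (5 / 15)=14 / 9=1.56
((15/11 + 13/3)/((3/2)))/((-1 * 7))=-0.54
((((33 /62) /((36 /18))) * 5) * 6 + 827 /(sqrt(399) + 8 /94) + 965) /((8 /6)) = 760.66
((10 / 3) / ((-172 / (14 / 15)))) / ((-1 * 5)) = 7 / 1935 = 0.00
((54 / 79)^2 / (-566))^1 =-1458 / 1766203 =-0.00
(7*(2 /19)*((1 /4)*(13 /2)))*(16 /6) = 182 /57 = 3.19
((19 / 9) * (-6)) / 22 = -19 / 33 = -0.58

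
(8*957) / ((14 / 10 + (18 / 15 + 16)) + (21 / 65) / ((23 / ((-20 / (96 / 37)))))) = 91565760 / 221161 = 414.02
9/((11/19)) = 171/11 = 15.55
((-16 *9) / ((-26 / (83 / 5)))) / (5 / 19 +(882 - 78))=113544 / 993265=0.11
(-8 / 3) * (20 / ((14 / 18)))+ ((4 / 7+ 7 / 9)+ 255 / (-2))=-3505 / 18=-194.72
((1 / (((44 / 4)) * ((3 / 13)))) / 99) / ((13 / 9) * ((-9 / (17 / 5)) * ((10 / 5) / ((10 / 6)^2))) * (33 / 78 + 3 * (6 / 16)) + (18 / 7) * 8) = 30940 / 126815139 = 0.00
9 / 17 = 0.53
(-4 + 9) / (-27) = -5 / 27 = -0.19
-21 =-21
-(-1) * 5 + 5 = 10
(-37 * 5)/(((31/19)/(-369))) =1297035/31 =41839.84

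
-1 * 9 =-9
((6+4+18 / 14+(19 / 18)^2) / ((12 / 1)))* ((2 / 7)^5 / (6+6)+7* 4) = 9925984727 / 343064484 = 28.93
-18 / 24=-0.75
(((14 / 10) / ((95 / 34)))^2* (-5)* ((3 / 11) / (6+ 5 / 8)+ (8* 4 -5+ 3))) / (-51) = 19452216 / 26307875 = 0.74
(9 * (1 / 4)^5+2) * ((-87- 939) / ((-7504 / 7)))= 1055241 / 548864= 1.92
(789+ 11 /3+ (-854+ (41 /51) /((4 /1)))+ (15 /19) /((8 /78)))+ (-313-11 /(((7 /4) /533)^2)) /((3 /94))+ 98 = -1012368896247 /31654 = -31982337.03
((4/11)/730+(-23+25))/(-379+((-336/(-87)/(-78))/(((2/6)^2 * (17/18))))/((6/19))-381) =-1608659/612339695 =-0.00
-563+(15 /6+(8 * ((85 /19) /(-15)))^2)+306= -248.81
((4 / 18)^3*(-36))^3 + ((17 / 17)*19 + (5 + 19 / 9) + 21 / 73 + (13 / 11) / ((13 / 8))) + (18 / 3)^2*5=88364135396 / 426747123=207.06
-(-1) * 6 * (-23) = -138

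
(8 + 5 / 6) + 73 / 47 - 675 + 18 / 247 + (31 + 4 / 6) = -14694067 / 23218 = -632.87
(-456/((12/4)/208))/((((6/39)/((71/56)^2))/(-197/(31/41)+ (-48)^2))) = -1025375780897/1519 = -675033430.48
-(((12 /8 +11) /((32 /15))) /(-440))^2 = -5625 /31719424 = -0.00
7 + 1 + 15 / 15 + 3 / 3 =10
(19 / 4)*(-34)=-323 / 2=-161.50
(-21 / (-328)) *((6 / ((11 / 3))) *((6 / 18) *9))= 567 / 1804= 0.31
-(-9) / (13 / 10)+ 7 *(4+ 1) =545 / 13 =41.92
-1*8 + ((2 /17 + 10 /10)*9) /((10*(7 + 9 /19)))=-189871 /24140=-7.87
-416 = -416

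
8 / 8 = 1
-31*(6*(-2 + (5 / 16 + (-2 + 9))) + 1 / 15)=-118823 / 120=-990.19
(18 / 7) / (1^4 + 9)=9 / 35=0.26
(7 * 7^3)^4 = 33232930569601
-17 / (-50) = 17 / 50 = 0.34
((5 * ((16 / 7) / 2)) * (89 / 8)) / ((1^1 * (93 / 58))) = 25810 / 651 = 39.65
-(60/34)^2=-900/289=-3.11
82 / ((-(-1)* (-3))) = -82 / 3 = -27.33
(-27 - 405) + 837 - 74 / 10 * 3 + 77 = 2299 / 5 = 459.80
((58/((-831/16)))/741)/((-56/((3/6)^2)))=0.00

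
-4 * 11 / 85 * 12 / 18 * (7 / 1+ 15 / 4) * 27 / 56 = -4257 / 2380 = -1.79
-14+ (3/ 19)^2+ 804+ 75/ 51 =791.50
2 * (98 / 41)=196 / 41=4.78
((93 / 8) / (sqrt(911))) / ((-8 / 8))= -93 * sqrt(911) / 7288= -0.39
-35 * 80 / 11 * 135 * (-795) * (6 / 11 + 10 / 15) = 4006800000 / 121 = 33114049.59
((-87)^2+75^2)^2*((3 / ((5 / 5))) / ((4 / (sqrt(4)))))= 261122454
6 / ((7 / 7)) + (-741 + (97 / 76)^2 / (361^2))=-553259551151 / 752734096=-735.00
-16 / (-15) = 16 / 15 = 1.07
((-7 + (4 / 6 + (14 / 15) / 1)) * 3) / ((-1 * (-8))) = -2.02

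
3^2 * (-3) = -27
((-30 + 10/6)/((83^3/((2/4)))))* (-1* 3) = 85/1143574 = 0.00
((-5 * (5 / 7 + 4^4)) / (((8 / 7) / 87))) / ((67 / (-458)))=179008155 / 268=667940.88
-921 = -921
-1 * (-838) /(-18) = -419 /9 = -46.56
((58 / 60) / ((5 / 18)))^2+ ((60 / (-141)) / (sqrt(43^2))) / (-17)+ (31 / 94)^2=49330455879 / 4036947500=12.22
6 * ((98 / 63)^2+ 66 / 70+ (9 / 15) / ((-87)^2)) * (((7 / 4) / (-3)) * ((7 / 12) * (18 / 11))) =-28061047 / 2497770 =-11.23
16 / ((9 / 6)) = 32 / 3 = 10.67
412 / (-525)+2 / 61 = -0.75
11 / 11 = 1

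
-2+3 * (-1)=-5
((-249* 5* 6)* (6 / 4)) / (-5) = 2241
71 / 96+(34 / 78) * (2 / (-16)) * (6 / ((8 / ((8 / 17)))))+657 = 820835 / 1248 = 657.72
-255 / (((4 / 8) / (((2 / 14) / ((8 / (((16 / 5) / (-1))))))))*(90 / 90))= 204 / 7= 29.14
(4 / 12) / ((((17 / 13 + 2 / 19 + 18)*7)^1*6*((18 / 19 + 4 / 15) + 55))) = 4693 / 645293838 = 0.00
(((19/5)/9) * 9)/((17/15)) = 57/17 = 3.35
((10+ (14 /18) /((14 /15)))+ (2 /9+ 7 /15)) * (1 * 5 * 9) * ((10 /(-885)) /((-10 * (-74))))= -1037 /130980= -0.01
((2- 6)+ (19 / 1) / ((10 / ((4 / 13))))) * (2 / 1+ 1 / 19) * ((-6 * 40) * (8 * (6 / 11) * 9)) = 13810176 / 209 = 66077.40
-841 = -841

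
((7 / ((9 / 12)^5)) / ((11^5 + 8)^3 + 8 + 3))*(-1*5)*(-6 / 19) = 7168 / 642974300503519221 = 0.00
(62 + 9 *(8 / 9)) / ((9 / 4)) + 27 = 523 / 9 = 58.11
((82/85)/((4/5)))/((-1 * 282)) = -41/9588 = -0.00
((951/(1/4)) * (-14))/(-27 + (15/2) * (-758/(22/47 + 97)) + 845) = -70.10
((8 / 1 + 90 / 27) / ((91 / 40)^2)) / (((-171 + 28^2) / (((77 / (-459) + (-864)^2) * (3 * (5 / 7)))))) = 5482265392000 / 959411817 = 5714.19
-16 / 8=-2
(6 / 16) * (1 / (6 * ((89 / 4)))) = 1 / 356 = 0.00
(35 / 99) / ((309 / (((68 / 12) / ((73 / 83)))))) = 49385 / 6699429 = 0.01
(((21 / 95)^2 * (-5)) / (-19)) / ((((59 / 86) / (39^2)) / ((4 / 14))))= 16481556 / 2023405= 8.15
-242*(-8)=1936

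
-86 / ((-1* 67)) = 86 / 67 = 1.28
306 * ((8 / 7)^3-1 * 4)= -263160 / 343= -767.23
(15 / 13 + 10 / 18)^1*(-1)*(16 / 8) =-400 / 117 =-3.42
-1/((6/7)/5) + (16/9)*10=11.94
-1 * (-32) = 32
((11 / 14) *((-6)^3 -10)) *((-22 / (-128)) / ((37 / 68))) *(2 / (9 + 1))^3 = -232441 / 518000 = -0.45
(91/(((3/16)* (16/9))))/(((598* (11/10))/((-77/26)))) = -735/598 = -1.23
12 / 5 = 2.40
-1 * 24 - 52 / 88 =-24.59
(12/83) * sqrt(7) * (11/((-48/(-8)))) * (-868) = -19096 * sqrt(7)/83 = -608.71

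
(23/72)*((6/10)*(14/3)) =161/180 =0.89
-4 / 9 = -0.44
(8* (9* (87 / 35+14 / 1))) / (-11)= -41544 / 385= -107.91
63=63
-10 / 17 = -0.59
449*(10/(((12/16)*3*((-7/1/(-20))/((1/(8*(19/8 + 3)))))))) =359200/2709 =132.60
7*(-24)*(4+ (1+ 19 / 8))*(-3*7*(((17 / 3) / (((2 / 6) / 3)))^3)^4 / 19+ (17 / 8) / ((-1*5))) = 424012942700489137501706.50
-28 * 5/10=-14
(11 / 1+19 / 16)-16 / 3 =329 / 48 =6.85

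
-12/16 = -3/4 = -0.75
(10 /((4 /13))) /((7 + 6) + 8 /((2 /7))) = 65 /82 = 0.79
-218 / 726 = -109 / 363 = -0.30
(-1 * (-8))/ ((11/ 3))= 24/ 11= 2.18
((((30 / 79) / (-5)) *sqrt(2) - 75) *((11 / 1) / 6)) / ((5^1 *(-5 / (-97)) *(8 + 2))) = -1067 / 20 - 1067 *sqrt(2) / 19750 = -53.43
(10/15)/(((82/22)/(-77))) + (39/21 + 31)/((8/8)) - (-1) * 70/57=110766/5453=20.31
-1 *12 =-12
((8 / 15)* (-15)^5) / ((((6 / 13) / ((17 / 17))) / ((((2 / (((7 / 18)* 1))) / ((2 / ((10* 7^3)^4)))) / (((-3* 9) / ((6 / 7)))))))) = 9914881239900000000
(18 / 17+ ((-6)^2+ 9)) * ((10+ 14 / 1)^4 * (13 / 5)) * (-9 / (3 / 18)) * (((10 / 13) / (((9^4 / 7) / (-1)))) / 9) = 3325952 / 17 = 195644.24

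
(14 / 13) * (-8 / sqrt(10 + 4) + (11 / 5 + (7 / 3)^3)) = 28168 / 1755-8 * sqrt(14) / 13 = 13.75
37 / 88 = 0.42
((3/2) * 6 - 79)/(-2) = 35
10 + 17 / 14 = 157 / 14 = 11.21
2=2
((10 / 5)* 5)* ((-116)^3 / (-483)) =15608960 / 483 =32316.69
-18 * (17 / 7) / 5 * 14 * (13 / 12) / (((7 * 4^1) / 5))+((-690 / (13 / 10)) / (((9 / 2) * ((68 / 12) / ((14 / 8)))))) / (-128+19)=-15745607 / 674492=-23.34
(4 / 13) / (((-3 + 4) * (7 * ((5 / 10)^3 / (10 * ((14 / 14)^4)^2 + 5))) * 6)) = 80 / 91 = 0.88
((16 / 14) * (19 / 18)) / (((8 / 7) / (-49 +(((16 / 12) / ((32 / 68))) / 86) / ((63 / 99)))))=-3359219 / 65016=-51.67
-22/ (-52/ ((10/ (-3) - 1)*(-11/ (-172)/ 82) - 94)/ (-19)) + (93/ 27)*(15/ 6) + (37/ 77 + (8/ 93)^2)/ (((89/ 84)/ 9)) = 2385890976827375/ 3105018815184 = 768.40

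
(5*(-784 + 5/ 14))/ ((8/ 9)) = -493695/ 112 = -4407.99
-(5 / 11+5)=-60 / 11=-5.45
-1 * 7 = -7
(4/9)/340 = 1/765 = 0.00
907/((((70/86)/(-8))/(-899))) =280495192/35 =8014148.34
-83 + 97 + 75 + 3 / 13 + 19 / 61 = 71007 / 793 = 89.54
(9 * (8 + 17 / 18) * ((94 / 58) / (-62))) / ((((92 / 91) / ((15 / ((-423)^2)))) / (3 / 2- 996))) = 703885 / 4056288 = 0.17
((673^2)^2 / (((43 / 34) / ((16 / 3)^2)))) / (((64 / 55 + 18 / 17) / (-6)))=-1669516632758627840 / 134031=-12456197691270.14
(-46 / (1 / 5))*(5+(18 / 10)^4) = -3564.45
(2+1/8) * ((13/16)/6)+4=3293/768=4.29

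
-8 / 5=-1.60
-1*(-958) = 958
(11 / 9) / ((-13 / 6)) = -22 / 39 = -0.56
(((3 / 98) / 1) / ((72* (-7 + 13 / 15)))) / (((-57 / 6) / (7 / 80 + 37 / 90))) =359 / 98671104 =0.00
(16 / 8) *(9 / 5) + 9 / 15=21 / 5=4.20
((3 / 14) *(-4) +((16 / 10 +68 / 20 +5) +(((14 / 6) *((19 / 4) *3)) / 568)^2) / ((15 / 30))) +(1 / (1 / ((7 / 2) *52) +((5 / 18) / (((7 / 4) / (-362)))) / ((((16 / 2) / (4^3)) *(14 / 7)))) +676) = 4728156620617273 / 6801680474624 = 695.15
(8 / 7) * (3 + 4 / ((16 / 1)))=26 / 7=3.71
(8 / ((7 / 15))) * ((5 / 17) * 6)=3600 / 119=30.25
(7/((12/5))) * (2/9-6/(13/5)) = -2135/351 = -6.08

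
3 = 3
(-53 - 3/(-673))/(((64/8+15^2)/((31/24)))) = -552823/1881708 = -0.29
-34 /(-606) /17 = 1 /303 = 0.00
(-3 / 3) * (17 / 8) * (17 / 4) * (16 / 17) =-17 / 2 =-8.50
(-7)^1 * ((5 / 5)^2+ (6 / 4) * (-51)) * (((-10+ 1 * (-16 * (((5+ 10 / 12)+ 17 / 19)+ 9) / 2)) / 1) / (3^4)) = -4091647 / 4617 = -886.21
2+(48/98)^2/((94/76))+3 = 586123/112847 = 5.19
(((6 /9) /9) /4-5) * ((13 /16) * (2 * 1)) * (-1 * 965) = 3374605 /432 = 7811.59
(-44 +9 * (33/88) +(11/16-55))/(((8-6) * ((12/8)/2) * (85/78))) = -19747/340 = -58.08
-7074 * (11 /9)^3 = -12915.63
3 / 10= 0.30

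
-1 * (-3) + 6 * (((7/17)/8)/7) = 207/68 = 3.04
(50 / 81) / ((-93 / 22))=-1100 / 7533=-0.15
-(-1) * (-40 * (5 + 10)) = -600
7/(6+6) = 0.58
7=7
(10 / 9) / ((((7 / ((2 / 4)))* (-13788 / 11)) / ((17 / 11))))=-0.00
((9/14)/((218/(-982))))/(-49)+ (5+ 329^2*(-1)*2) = -16186846779/74774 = -216476.94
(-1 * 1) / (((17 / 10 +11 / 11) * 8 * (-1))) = 5 / 108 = 0.05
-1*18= -18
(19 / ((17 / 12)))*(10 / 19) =120 / 17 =7.06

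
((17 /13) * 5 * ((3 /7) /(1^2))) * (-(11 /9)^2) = -10285 /2457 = -4.19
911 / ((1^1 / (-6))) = -5466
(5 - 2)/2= 3/2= 1.50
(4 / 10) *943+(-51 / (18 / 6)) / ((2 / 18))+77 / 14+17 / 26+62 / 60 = 90241 / 390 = 231.39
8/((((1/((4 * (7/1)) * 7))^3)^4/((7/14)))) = 12856798801670963747004350464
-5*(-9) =45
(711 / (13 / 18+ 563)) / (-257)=-12798 / 2607779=-0.00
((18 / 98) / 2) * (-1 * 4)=-18 / 49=-0.37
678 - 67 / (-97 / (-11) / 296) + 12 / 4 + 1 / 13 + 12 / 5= -9870558 / 6305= -1565.51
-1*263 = -263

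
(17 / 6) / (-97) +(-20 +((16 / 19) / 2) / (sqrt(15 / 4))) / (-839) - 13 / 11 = -6376727 / 5371278 - 16 * sqrt(15) / 239115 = -1.19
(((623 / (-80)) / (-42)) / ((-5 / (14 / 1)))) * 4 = -623 / 300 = -2.08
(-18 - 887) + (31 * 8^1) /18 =-8021 /9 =-891.22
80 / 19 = 4.21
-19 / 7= -2.71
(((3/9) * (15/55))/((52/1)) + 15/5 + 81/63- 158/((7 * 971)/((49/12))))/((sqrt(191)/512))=6259246720 * sqrt(191)/556939383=155.32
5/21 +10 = 215/21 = 10.24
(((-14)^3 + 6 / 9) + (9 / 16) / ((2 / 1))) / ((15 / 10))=-263333 / 144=-1828.70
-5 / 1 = -5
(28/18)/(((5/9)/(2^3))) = 112/5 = 22.40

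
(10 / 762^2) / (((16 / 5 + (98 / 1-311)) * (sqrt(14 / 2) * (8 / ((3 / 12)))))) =-25 * sqrt(7) / 68218702272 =-0.00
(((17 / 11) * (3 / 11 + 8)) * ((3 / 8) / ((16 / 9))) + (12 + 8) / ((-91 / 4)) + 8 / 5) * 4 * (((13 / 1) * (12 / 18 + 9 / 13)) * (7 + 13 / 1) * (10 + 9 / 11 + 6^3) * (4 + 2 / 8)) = 54142867407205 / 11627616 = 4656403.12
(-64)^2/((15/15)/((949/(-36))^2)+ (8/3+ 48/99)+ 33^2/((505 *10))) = 614748801638400/505576521737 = 1215.94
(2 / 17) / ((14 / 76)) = 76 / 119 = 0.64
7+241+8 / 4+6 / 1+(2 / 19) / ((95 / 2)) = 462084 / 1805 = 256.00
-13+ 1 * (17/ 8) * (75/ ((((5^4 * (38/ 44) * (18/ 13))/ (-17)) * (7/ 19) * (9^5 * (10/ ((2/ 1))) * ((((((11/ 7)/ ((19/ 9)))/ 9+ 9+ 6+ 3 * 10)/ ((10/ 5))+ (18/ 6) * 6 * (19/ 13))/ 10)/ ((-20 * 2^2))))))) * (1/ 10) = -2431288080481/ 187022945250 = -13.00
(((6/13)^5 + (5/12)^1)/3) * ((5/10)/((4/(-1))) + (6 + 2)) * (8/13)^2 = 27296878/62748517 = 0.44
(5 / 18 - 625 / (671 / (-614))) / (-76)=-6910855 / 917928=-7.53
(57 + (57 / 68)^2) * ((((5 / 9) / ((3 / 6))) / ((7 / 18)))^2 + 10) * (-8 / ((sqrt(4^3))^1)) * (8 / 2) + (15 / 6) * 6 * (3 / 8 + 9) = -459003135 / 113288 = -4051.65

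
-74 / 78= -37 / 39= -0.95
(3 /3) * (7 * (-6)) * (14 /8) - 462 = -1071 /2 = -535.50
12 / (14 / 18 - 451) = -27 / 1013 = -0.03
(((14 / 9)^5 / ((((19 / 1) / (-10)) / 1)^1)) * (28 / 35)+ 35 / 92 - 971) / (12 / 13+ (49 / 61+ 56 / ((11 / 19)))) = -9.90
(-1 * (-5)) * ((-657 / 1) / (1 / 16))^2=552510720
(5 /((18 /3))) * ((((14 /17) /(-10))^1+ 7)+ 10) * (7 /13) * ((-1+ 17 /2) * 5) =125825 /442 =284.67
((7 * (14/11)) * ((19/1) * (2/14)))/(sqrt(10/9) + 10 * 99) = 21546/882089 - 399 * sqrt(10)/48514895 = 0.02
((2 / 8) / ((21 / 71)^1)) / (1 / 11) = 781 / 84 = 9.30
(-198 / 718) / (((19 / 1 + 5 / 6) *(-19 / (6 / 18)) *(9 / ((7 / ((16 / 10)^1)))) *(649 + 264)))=5 / 38497724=0.00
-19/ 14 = -1.36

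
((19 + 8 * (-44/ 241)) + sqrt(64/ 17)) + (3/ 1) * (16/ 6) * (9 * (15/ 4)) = 8 * sqrt(17)/ 17 + 69297/ 241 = 289.48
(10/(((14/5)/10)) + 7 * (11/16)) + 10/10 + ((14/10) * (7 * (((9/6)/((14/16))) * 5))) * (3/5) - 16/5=49687/560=88.73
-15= -15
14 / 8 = 7 / 4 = 1.75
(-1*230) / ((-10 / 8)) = 184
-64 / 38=-32 / 19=-1.68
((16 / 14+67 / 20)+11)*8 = 4338 / 35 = 123.94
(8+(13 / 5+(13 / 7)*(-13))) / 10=-237 / 175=-1.35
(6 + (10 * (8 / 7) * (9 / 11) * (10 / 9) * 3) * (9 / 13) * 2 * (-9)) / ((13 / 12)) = -4593528 / 13013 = -353.00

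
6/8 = 3/4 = 0.75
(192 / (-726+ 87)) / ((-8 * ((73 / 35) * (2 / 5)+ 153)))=1400 / 5734173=0.00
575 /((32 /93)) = 53475 /32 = 1671.09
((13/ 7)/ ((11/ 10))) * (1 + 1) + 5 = 645/ 77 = 8.38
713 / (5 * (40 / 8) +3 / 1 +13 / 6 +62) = 4278 / 553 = 7.74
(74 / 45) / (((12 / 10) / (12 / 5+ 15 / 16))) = 3293 / 720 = 4.57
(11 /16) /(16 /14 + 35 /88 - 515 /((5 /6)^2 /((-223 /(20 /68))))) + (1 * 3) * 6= 311729528203 /17318305946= 18.00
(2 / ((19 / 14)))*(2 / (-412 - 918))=-4 / 1805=-0.00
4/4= 1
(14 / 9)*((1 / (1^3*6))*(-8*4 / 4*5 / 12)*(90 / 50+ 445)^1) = -31276 / 81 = -386.12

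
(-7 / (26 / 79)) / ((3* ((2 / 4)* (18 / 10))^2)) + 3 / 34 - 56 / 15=-6658027 / 537030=-12.40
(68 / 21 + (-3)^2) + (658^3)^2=1704412287300604481 / 21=81162489871457356.24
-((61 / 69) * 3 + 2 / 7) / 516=-11 / 1932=-0.01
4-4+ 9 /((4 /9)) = 81 /4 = 20.25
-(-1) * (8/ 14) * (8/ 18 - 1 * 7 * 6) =-1496/ 63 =-23.75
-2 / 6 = -1 / 3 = -0.33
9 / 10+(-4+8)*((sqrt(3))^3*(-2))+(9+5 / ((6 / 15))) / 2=-29.92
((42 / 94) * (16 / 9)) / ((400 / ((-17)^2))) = 2023 / 3525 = 0.57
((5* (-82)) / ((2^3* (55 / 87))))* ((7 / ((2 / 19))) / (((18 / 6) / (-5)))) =790685 / 88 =8985.06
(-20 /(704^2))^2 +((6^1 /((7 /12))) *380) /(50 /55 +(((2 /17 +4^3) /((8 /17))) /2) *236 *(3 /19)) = 35115028469704261 /22814798761689088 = 1.54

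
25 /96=0.26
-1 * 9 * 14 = -126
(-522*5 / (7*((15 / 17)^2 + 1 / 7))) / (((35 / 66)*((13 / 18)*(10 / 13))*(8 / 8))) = -22402413 / 16310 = -1373.54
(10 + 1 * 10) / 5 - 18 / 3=-2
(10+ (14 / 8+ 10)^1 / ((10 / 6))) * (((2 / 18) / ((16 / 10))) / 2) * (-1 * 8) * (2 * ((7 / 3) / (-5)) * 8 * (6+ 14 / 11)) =6944 / 27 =257.19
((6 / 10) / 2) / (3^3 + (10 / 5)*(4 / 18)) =27 / 2470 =0.01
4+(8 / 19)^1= 84 / 19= 4.42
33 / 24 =1.38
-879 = -879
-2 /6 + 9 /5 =22 /15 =1.47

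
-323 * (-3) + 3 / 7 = 6786 / 7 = 969.43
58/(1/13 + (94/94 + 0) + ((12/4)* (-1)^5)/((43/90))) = -16211/1454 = -11.15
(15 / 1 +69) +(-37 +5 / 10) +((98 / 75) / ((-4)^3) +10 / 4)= 49.98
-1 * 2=-2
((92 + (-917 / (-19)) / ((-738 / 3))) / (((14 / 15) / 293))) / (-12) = -628618315 / 261744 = -2401.65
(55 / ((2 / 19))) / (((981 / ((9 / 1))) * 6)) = 0.80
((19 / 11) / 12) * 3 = 19 / 44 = 0.43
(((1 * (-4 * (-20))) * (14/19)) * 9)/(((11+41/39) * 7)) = 5616/893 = 6.29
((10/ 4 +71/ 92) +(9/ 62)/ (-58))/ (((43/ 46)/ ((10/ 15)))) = 2.33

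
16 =16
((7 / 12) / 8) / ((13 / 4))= 0.02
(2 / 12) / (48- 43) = 1 / 30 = 0.03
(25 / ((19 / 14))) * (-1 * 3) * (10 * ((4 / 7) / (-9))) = 2000 / 57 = 35.09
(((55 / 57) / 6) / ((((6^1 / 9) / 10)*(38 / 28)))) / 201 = 1925 / 217683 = 0.01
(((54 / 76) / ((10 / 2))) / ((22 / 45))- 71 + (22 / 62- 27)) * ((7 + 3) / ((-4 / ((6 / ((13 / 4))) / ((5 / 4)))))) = 30276468 / 84227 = 359.46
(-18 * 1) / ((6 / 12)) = -36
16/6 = 8/3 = 2.67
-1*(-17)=17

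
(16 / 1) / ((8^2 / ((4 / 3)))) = 1 / 3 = 0.33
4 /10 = 2 /5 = 0.40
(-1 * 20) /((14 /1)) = -10 /7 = -1.43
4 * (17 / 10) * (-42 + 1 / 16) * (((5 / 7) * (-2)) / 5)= 11407 / 140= 81.48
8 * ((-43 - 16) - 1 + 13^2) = 872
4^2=16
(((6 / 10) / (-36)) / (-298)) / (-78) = -1 / 1394640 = -0.00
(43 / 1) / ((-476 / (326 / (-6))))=7009 / 1428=4.91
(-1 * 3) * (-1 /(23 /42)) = 5.48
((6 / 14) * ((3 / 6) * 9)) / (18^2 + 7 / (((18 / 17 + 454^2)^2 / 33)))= 1127566462050 / 189431165627579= 0.01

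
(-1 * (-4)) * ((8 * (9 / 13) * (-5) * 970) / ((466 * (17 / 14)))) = -9777600 / 51493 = -189.88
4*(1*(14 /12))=4.67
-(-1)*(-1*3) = -3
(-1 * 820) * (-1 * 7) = 5740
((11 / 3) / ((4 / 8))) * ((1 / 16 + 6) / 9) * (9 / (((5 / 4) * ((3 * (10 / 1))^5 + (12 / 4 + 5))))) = 1067 / 729000240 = 0.00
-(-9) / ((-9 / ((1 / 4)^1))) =-1 / 4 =-0.25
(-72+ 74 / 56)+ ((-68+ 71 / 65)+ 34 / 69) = -17216203 / 125580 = -137.09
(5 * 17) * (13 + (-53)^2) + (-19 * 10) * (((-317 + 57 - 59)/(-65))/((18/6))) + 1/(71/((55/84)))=6191167673/25844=239559.19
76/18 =4.22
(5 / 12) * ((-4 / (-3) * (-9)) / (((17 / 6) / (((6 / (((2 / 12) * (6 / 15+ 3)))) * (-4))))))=21600 / 289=74.74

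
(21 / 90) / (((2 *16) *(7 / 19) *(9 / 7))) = 133 / 8640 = 0.02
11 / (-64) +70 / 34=2053 / 1088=1.89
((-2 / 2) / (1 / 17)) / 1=-17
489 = 489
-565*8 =-4520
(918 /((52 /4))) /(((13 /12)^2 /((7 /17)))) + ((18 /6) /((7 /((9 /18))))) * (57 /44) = 33905799 /1353352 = 25.05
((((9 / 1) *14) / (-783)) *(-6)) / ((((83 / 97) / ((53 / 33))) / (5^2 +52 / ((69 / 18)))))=127681876 / 1826913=69.89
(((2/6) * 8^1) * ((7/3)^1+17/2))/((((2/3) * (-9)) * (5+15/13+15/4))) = -1352/2781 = -0.49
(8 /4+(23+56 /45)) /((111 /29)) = 34249 /4995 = 6.86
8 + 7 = 15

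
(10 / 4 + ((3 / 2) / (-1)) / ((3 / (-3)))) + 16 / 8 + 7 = 13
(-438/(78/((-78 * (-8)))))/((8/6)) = -2628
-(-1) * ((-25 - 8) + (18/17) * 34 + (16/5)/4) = 19/5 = 3.80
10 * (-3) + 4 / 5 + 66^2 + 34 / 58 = 627471 / 145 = 4327.39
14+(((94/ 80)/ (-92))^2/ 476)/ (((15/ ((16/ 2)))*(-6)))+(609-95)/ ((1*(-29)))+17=27920027455939/ 2103067008000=13.28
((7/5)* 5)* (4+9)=91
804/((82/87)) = 34974/41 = 853.02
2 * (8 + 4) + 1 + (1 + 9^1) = 35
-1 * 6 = -6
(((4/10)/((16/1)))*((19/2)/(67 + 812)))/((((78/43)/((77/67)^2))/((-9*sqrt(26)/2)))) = -4843993*sqrt(26)/5471552320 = -0.00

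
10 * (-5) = -50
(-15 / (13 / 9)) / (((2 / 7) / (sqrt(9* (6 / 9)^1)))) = -945* sqrt(6) / 26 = -89.03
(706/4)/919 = 353/1838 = 0.19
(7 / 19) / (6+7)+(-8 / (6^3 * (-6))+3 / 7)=129709 / 280098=0.46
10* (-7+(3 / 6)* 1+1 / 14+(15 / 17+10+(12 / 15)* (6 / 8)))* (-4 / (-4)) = 50.54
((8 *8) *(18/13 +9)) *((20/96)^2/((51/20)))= 2500/221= 11.31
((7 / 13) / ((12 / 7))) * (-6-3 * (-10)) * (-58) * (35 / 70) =-2842 / 13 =-218.62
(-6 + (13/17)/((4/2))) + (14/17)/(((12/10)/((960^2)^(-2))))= -48667557887993/8663334912000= -5.62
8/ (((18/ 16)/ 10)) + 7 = 703/ 9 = 78.11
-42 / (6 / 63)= -441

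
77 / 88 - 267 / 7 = -2087 / 56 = -37.27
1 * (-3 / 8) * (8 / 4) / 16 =-3 / 64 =-0.05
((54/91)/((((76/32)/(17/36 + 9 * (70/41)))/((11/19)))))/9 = 1028588/4040673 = 0.25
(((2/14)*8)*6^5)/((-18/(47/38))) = -81216/133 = -610.65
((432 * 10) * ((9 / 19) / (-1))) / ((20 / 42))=-81648 / 19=-4297.26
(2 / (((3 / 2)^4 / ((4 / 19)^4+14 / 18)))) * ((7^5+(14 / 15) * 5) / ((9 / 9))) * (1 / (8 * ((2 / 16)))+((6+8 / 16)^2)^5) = 6358775326568991485005 / 9120384864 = 697204714646.24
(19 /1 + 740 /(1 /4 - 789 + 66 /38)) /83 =0.22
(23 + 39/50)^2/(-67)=-1413721/167500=-8.44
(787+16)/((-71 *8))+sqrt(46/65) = -803/568+sqrt(2990)/65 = -0.57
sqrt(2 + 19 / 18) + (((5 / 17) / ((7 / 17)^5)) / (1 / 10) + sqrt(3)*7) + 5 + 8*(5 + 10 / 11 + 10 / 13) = sqrt(110) / 6 + 7*sqrt(3) + 737597635 / 2403401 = 320.77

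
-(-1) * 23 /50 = 23 /50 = 0.46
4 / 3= 1.33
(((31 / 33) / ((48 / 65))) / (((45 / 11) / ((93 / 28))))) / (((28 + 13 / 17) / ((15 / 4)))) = 1061905 / 7886592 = 0.13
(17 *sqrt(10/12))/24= 17 *sqrt(30)/144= 0.65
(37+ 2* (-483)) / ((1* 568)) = -929 / 568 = -1.64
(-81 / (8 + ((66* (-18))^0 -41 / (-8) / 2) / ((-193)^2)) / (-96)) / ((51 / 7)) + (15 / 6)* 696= 282073026327 / 162109586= 1740.01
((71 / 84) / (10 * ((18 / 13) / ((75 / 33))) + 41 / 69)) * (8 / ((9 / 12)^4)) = 54346240 / 17003763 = 3.20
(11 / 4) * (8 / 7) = 22 / 7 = 3.14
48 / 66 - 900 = -9892 / 11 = -899.27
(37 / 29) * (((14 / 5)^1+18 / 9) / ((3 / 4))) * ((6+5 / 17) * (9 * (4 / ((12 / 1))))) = 380064 / 2465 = 154.18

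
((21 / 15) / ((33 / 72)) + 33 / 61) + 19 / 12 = 5.18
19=19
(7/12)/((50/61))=427/600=0.71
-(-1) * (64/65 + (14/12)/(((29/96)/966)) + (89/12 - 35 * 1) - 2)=83742857/22620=3702.16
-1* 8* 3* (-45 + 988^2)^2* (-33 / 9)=83843694686488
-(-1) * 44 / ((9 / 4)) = 176 / 9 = 19.56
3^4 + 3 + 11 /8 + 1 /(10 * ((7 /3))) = 23917 /280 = 85.42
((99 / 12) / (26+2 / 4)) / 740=33 / 78440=0.00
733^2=537289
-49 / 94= -0.52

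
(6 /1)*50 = 300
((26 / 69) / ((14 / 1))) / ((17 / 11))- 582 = -4778659 / 8211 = -581.98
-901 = -901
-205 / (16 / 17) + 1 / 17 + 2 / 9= -532517 / 2448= -217.53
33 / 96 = 11 / 32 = 0.34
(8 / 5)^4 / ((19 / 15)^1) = 12288 / 2375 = 5.17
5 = 5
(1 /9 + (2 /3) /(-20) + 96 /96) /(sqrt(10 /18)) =97 * sqrt(5) /150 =1.45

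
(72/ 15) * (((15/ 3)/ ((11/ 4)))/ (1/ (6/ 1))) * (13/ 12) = 624/ 11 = 56.73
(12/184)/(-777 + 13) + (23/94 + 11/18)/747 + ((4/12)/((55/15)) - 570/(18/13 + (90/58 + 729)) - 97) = -6097637042924743/62420284639944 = -97.69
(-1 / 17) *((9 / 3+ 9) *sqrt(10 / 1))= -12 *sqrt(10) / 17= -2.23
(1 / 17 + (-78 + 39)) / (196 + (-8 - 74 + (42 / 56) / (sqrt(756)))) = -101428992 / 296932591 + 5296 * sqrt(21) / 296932591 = -0.34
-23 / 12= -1.92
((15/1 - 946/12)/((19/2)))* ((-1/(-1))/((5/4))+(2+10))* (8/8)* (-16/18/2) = 98048/2565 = 38.23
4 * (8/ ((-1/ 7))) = -224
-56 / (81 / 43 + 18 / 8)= -9632 / 711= -13.55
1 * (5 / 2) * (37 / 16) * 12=555 / 8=69.38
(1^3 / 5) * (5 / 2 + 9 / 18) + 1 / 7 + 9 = 9.74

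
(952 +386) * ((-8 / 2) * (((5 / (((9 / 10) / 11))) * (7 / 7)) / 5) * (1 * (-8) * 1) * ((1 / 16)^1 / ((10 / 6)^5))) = 1589544 / 625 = 2543.27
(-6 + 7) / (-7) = -1 / 7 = -0.14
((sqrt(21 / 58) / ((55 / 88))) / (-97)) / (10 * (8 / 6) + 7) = -0.00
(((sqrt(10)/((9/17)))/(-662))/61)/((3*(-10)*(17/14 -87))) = -119*sqrt(10)/6547335570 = -0.00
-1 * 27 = -27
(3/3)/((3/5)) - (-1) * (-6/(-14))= 2.10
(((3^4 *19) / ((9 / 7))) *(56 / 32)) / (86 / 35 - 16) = -154.68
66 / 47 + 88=4202 / 47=89.40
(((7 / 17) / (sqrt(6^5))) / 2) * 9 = 7 * sqrt(6) / 816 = 0.02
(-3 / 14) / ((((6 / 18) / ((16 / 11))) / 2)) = -144 / 77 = -1.87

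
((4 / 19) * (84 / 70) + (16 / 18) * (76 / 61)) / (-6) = -35468 / 156465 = -0.23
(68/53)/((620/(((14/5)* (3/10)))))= 357/205375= 0.00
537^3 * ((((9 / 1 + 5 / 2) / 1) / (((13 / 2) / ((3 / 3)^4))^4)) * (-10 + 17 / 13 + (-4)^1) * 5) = -23506860425400 / 371293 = -63310809.59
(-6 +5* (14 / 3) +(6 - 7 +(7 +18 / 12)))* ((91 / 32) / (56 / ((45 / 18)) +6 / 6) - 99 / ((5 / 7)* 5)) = -29607641 / 43200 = -685.36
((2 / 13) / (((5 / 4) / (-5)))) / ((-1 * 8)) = 1 / 13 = 0.08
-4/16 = -1/4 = -0.25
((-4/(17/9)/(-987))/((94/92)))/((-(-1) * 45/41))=7544/3943065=0.00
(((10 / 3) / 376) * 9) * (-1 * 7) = -105 / 188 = -0.56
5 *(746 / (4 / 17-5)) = -782.84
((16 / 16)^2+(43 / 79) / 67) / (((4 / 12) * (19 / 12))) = 192096 / 100567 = 1.91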